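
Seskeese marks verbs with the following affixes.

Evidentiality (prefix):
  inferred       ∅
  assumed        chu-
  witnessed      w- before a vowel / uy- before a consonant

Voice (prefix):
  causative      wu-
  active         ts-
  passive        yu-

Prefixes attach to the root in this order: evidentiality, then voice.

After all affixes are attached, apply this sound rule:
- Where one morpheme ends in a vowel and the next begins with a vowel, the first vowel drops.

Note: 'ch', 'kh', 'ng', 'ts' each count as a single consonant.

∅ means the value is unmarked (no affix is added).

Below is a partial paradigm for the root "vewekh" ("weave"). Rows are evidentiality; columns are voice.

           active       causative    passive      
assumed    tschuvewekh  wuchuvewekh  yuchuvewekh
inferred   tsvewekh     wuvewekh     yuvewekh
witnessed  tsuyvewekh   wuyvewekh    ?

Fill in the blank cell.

Attach evidentiality witnessed uy- (before consonant 'v') → uyvewekh.
Attach voice passive yu- → yuuyvewekh.
Apply vowel deletion: yuuyvewekh → yuyvewekh.

yuyvewekh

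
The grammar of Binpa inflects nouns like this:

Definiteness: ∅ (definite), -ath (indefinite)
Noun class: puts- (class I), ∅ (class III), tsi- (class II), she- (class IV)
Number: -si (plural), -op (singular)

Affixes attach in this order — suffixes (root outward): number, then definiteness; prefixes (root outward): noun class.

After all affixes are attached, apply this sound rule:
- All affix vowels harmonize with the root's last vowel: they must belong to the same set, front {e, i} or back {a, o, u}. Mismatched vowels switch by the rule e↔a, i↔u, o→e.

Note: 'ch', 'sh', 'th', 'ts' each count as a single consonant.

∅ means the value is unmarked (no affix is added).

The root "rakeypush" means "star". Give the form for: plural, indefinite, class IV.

sharakeypushsuath

Attach number plural -si → rakeypushsi.
Attach noun class class IV she- → sherakeypushsi.
Attach definiteness indefinite -ath → sherakeypushsiath.
Apply vowel harmony: sherakeypushsiath → sharakeypushsuath.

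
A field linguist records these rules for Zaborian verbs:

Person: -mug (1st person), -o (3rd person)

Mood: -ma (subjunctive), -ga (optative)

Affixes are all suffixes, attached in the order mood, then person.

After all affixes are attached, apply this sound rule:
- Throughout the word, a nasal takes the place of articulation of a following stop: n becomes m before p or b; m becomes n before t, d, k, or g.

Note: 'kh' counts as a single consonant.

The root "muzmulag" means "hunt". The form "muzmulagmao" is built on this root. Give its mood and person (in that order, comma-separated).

subjunctive, 3rd person

Segment: muzmulag-ma-o.
mood: -ma → subjunctive.
person: -o → 3rd person.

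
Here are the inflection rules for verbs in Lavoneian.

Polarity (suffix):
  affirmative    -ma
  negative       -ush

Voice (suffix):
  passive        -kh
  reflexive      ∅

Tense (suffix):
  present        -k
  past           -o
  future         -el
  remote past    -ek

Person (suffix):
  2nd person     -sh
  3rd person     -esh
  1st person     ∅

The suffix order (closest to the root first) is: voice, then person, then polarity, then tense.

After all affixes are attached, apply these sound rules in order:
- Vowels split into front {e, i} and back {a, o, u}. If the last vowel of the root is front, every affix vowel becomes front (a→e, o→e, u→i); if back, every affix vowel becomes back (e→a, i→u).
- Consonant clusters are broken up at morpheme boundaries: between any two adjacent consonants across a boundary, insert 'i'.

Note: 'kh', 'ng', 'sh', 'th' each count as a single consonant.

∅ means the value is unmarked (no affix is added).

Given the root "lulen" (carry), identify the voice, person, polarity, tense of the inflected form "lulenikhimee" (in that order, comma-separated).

Segment: lulen-kh-ma-o.
voice: -kh → passive.
person: ∅ → 1st person.
polarity: -ma → affirmative.
tense: -o → past.

passive, 1st person, affirmative, past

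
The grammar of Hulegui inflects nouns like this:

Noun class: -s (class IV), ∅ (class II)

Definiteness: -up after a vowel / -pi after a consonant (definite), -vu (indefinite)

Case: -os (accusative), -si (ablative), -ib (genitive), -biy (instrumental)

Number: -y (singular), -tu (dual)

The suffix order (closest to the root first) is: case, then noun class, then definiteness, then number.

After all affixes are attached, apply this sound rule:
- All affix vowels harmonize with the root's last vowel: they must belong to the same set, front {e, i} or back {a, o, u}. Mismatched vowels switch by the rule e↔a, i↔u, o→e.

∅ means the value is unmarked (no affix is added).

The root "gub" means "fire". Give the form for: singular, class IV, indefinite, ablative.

gubsusvuy

Attach case ablative -si → gubsi.
Attach noun class class IV -s → gubsis.
Attach definiteness indefinite -vu → gubsisvu.
Attach number singular -y → gubsisvuy.
Apply vowel harmony: gubsisvuy → gubsusvuy.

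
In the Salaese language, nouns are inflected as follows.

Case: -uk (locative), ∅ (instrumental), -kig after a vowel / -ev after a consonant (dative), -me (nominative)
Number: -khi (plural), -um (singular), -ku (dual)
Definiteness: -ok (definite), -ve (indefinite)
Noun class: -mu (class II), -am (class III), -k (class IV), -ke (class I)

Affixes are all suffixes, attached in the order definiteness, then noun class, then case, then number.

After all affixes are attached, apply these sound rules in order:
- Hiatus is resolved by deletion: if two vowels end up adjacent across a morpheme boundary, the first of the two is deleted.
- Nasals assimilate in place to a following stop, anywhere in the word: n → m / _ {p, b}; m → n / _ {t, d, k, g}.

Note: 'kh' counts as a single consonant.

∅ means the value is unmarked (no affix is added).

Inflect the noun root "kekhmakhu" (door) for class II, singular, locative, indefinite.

kekhmakhuvemukum

Attach definiteness indefinite -ve → kekhmakhuve.
Attach noun class class II -mu → kekhmakhuvemu.
Attach case locative -uk → kekhmakhuvemuuk.
Attach number singular -um → kekhmakhuvemuukum.
Apply vowel deletion: kekhmakhuvemuukum → kekhmakhuvemukum.
Nasal assimilation: no change.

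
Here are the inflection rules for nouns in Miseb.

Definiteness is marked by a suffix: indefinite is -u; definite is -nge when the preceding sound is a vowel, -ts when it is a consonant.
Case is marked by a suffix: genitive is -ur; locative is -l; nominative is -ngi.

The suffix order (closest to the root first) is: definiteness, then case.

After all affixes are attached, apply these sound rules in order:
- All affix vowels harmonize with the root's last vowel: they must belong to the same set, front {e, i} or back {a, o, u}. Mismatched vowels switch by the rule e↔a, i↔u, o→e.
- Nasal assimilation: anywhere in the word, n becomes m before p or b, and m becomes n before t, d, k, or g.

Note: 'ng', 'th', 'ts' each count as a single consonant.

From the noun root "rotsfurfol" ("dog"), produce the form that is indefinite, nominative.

rotsfurfolungu

Attach definiteness indefinite -u → rotsfurfolu.
Attach case nominative -ngi → rotsfurfolungi.
Apply vowel harmony: rotsfurfolungi → rotsfurfolungu.
Nasal assimilation: no change.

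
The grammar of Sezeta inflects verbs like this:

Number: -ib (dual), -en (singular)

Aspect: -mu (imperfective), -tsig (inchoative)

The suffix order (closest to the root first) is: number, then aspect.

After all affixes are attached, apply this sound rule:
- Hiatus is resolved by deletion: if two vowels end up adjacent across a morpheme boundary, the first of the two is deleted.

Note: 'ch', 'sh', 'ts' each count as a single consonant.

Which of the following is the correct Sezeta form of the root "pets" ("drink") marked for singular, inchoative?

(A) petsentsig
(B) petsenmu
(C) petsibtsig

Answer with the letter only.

Attach number singular -en → petsen.
Attach aspect inchoative -tsig → petsentsig.
Vowel deletion: no change.
So the correct form is petsentsig, option (A).
(B) petsenmu is wrong: it uses imperfective instead of inchoative for aspect.
(C) petsibtsig is wrong: it uses dual instead of singular for number.

A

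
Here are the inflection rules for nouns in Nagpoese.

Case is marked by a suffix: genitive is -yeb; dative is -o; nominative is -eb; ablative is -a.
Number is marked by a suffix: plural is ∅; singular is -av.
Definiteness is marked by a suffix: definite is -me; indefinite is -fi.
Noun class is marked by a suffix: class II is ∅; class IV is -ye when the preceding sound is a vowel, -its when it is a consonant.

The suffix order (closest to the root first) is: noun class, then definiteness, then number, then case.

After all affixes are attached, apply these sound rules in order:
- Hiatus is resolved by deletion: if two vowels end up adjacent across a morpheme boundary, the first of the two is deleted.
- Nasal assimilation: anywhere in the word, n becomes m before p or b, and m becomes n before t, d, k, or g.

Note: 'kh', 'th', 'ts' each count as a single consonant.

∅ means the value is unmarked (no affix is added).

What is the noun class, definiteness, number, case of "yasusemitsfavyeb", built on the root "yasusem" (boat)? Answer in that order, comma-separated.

class IV, indefinite, singular, genitive

Segment: yasusem-its-fi-av-yeb.
noun class: -ye/its → class IV.
definiteness: -fi → indefinite.
number: -av → singular.
case: -yeb → genitive.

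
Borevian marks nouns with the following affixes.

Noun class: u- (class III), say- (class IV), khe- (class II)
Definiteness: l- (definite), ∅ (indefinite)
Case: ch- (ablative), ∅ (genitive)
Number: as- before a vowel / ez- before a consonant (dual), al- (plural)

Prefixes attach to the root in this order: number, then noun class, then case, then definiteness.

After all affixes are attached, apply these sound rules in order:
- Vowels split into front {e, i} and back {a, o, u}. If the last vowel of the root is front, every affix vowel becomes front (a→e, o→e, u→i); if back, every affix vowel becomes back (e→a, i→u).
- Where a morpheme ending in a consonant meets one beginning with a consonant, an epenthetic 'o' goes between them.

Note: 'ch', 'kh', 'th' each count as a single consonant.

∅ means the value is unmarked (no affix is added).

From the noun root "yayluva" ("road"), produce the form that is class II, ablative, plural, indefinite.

Attach number plural al- → alyayluva.
Attach noun class class II khe- → khealyayluva.
Attach case ablative ch- → chkhealyayluva.
definiteness = indefinite: zero marking, form stays chkhealyayluva.
Apply vowel harmony: chkhealyayluva → chkhaalyayluva.
Apply epenthesis: chkhaalyayluva → chokhaaloyayluva.

chokhaaloyayluva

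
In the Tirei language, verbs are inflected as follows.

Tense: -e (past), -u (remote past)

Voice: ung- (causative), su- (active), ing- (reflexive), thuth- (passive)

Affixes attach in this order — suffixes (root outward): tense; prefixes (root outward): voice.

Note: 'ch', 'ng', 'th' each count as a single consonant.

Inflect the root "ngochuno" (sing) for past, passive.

Attach tense past -e → ngochunoe.
Attach voice passive thuth- → thuthngochunoe.

thuthngochunoe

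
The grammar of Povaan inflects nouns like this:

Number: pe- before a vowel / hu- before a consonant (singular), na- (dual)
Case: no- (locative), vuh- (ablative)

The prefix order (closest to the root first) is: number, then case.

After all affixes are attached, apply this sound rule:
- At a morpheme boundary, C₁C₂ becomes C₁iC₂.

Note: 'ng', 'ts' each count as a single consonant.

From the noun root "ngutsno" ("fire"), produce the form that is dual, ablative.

Attach number dual na- → nangutsno.
Attach case ablative vuh- → vuhnangutsno.
Apply epenthesis: vuhnangutsno → vuhinangutsno.

vuhinangutsno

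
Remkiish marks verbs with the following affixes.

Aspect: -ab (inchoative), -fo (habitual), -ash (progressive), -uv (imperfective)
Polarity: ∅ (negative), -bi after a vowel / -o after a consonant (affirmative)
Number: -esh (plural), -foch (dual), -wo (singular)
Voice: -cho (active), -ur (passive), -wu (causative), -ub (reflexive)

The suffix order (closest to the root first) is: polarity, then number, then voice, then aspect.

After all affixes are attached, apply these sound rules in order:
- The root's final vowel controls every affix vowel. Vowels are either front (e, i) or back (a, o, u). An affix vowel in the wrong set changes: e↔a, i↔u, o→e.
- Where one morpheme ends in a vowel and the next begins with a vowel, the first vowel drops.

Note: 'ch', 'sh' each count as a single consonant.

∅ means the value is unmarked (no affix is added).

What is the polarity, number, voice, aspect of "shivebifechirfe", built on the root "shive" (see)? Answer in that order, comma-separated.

Segment: shive-bi-foch-ur-fo.
polarity: -bi/o → affirmative.
number: -foch → dual.
voice: -ur → passive.
aspect: -fo → habitual.

affirmative, dual, passive, habitual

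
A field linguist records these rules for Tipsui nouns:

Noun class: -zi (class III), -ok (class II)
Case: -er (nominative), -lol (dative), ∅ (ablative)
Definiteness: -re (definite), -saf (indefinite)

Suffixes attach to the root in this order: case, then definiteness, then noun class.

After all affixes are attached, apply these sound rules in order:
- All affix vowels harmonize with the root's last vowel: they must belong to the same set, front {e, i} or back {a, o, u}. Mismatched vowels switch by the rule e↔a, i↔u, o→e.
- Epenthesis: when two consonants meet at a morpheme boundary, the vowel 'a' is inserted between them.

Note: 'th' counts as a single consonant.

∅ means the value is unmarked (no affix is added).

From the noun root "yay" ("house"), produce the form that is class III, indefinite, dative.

yayalolasafazu

Attach case dative -lol → yaylol.
Attach definiteness indefinite -saf → yaylolsaf.
Attach noun class class III -zi → yaylolsafzi.
Apply vowel harmony: yaylolsafzi → yaylolsafzu.
Apply epenthesis: yaylolsafzu → yayalolasafazu.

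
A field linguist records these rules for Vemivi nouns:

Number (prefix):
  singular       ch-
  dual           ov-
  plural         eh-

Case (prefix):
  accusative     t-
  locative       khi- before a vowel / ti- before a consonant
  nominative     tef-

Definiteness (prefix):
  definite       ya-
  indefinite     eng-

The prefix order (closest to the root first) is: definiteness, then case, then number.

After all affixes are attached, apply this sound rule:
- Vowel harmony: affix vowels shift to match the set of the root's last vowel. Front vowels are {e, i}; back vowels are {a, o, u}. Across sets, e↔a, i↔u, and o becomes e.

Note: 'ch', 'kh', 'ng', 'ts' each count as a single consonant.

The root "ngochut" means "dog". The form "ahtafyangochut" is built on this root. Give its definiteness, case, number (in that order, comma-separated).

Segment: eh-tef-ya-ngochut.
definiteness: ya- → definite.
case: tef- → nominative.
number: eh- → plural.

definite, nominative, plural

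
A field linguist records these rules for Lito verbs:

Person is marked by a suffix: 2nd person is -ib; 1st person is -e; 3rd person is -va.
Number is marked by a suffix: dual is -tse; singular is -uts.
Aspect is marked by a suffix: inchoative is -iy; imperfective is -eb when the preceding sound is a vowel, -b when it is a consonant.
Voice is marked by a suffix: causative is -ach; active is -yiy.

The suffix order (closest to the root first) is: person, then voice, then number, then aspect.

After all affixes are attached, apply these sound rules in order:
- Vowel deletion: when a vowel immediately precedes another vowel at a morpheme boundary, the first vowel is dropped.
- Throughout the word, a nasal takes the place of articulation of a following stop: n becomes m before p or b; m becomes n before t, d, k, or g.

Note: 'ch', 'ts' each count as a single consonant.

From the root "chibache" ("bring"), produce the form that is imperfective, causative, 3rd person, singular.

chibachevachutsb

Attach person 3rd person -va → chibacheva.
Attach voice causative -ach → chibachevaach.
Attach number singular -uts → chibachevaachuts.
Attach aspect imperfective -b (after consonant 'ts') → chibachevaachutsb.
Apply vowel deletion: chibachevaachutsb → chibachevachutsb.
Nasal assimilation: no change.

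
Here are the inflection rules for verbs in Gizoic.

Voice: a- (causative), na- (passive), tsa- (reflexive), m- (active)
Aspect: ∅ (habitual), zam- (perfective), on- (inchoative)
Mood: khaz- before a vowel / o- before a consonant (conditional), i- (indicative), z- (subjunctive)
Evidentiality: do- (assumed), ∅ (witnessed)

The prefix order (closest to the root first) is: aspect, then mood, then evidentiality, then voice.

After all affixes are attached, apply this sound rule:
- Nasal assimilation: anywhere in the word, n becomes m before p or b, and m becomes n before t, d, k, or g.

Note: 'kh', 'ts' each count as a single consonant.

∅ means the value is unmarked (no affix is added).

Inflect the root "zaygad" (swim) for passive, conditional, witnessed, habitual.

aspect = habitual: zero marking, form stays zaygad.
Attach mood conditional o- (before consonant 'z') → ozaygad.
evidentiality = witnessed: zero marking, form stays ozaygad.
Attach voice passive na- → naozaygad.
Nasal assimilation: no change.

naozaygad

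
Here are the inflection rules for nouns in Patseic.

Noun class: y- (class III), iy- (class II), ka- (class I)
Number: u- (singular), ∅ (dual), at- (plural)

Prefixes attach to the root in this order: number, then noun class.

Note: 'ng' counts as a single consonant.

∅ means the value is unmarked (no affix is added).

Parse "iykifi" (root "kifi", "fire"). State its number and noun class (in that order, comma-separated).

dual, class II

Segment: iy-kifi.
number: ∅ → dual.
noun class: iy- → class II.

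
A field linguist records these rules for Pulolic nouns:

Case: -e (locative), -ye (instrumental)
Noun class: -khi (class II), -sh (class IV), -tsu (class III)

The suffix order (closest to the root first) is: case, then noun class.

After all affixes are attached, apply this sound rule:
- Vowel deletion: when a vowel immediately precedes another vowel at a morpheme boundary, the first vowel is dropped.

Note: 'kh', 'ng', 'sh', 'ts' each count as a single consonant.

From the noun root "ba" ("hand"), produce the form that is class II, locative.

bekhi

Attach case locative -e → bae.
Attach noun class class II -khi → baekhi.
Apply vowel deletion: baekhi → bekhi.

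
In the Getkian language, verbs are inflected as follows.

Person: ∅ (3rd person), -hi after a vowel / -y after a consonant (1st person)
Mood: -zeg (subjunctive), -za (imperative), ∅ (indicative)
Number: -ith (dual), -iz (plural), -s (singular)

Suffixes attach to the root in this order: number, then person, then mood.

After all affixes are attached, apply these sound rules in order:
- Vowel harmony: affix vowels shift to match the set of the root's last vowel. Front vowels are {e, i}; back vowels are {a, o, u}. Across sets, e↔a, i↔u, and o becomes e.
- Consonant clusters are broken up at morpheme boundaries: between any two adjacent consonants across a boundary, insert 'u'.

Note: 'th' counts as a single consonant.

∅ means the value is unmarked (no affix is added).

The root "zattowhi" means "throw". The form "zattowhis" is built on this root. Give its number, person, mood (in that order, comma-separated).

Segment: zattowhi-s.
number: -s → singular.
person: ∅ → 3rd person.
mood: ∅ → indicative.

singular, 3rd person, indicative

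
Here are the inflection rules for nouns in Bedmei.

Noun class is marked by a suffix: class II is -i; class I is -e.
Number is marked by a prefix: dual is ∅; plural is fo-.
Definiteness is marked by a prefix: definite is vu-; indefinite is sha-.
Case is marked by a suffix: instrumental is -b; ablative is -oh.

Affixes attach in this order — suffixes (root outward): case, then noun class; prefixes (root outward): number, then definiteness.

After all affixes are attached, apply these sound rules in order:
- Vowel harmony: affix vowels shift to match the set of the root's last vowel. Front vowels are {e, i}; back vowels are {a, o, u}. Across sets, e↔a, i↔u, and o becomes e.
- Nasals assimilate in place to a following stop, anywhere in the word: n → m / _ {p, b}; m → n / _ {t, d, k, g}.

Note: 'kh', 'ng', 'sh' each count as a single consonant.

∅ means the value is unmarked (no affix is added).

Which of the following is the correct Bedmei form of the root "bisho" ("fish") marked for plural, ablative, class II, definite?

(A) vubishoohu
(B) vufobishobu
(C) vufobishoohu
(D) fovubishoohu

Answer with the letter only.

C

Attach number plural fo- → fobisho.
Attach definiteness definite vu- → vufobisho.
Attach case ablative -oh → vufobishooh.
Attach noun class class II -i → vufobishoohi.
Apply vowel harmony: vufobishoohi → vufobishoohu.
Nasal assimilation: no change.
So the correct form is vufobishoohu, option (C).
(A) vubishoohu is wrong: it uses dual instead of plural for number.
(B) vufobishobu is wrong: it uses instrumental instead of ablative for case.
(D) fovubishoohu is wrong: it has the affixes in the wrong order.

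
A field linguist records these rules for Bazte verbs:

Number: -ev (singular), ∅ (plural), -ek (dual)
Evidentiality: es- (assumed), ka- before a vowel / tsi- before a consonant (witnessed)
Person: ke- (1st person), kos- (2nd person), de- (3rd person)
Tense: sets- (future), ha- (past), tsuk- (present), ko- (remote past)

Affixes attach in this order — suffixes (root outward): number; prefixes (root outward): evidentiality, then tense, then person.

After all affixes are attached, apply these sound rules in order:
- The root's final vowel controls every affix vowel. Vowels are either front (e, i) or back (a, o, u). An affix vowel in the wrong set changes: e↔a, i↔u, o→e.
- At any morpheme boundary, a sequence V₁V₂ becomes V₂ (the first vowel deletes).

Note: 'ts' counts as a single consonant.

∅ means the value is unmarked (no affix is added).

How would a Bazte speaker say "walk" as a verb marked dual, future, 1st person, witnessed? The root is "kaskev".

Attach number dual -ek → kaskevek.
Attach evidentiality witnessed tsi- (before consonant 'k') → tsikaskevek.
Attach tense future sets- → setstsikaskevek.
Attach person 1st person ke- → kesetstsikaskevek.
Vowel harmony: no change.
Vowel deletion: no change.

kesetstsikaskevek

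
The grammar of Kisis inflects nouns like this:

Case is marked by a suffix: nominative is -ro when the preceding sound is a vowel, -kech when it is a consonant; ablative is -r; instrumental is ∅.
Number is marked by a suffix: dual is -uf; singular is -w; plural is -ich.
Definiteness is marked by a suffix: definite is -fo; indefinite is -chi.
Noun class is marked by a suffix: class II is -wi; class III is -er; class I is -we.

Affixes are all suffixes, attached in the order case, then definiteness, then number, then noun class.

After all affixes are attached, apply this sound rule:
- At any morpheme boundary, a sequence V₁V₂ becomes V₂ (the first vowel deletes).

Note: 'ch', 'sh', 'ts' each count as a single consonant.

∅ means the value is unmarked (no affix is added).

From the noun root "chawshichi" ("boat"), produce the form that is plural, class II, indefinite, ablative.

chawshichirchichwi

Attach case ablative -r → chawshichir.
Attach definiteness indefinite -chi → chawshichirchi.
Attach number plural -ich → chawshichirchiich.
Attach noun class class II -wi → chawshichirchiichwi.
Apply vowel deletion: chawshichirchiichwi → chawshichirchichwi.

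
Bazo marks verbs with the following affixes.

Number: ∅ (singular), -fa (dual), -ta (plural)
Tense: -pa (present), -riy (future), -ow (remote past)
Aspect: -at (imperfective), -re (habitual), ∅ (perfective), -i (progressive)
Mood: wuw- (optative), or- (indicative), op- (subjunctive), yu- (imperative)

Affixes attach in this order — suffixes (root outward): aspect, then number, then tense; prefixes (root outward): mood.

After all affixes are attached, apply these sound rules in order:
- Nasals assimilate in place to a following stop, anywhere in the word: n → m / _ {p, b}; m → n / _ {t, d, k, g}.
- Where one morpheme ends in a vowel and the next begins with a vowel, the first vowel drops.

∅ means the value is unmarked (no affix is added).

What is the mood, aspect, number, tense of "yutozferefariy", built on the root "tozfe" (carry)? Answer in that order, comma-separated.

imperative, habitual, dual, future

Segment: yu-tozfe-re-fa-riy.
mood: yu- → imperative.
aspect: -re → habitual.
number: -fa → dual.
tense: -riy → future.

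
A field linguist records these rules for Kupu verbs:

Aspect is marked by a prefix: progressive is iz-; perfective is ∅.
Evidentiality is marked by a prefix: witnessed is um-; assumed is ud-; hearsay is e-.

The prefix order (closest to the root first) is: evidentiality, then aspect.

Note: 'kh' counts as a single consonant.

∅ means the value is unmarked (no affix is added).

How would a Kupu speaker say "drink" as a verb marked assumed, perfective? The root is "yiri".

udyiri

Attach evidentiality assumed ud- → udyiri.
aspect = perfective: zero marking, form stays udyiri.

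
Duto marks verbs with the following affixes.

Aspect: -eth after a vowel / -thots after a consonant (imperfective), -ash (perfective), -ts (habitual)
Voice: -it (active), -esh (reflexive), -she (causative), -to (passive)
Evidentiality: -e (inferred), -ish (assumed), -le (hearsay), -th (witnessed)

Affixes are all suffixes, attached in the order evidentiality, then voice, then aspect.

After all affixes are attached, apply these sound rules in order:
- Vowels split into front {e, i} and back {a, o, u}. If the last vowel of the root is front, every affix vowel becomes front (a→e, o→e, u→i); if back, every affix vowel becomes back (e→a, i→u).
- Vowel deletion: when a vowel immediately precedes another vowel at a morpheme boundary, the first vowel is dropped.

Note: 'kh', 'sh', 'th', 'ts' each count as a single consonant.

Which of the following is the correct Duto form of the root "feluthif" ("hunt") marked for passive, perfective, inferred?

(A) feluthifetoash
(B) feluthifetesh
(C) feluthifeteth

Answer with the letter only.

B

Attach evidentiality inferred -e → feluthife.
Attach voice passive -to → feluthifeto.
Attach aspect perfective -ash → feluthifetoash.
Apply vowel harmony: feluthifetoash → feluthifeteesh.
Apply vowel deletion: feluthifeteesh → feluthifetesh.
So the correct form is feluthifetesh, option (B).
(A) feluthifetoash is wrong: it fails to apply the sound rule(s).
(C) feluthifeteth is wrong: it uses imperfective instead of perfective for aspect.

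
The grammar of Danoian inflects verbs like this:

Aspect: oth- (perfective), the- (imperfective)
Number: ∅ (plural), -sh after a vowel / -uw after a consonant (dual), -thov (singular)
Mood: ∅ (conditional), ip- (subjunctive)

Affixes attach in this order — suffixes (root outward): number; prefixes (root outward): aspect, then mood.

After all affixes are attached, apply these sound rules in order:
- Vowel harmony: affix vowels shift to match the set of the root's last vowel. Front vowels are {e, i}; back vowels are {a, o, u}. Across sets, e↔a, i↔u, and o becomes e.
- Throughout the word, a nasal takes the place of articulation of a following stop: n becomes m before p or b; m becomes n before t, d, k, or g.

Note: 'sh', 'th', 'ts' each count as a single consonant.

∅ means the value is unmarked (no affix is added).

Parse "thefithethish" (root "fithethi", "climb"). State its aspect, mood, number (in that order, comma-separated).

imperfective, conditional, dual

Segment: the-fithethi-sh.
aspect: the- → imperfective.
mood: ∅ → conditional.
number: -sh/uw → dual.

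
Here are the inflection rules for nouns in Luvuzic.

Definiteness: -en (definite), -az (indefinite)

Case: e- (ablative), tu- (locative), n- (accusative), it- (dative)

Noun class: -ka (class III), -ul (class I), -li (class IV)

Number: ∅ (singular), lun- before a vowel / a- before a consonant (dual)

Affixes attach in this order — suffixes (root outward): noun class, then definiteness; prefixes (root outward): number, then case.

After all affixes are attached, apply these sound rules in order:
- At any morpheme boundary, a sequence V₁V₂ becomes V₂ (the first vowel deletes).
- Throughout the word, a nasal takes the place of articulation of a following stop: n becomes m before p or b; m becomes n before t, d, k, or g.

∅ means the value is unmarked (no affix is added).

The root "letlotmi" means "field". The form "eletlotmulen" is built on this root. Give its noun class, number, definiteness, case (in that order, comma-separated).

class I, singular, definite, ablative

Segment: e-letlotmi-ul-en.
noun class: -ul → class I.
number: ∅ → singular.
definiteness: -en → definite.
case: e- → ablative.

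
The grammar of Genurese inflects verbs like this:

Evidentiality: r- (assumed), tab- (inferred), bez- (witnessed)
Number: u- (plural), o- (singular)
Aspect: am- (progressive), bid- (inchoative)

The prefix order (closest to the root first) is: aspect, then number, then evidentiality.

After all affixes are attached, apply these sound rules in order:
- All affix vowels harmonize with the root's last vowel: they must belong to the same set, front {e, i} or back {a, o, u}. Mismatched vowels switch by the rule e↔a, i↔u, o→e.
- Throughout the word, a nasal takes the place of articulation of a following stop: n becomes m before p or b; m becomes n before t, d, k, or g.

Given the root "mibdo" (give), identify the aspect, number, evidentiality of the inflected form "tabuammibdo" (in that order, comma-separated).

progressive, plural, inferred

Segment: tab-u-am-mibdo.
aspect: am- → progressive.
number: u- → plural.
evidentiality: tab- → inferred.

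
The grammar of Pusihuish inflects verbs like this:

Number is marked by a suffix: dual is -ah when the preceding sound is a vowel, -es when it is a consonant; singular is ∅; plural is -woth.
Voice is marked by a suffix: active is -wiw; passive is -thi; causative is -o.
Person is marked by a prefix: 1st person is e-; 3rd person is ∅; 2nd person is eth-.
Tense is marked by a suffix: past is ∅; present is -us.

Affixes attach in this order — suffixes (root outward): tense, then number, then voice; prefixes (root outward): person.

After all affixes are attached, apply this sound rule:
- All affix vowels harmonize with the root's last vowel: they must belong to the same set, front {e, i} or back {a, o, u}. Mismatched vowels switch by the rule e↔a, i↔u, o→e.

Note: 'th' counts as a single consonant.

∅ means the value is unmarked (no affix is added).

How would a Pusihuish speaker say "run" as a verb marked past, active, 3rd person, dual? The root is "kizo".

kizoahwuw

tense = past: zero marking, form stays kizo.
Attach number dual -ah (after vowel 'o') → kizoah.
person = 3rd person: zero marking, form stays kizoah.
Attach voice active -wiw → kizoahwiw.
Apply vowel harmony: kizoahwiw → kizoahwuw.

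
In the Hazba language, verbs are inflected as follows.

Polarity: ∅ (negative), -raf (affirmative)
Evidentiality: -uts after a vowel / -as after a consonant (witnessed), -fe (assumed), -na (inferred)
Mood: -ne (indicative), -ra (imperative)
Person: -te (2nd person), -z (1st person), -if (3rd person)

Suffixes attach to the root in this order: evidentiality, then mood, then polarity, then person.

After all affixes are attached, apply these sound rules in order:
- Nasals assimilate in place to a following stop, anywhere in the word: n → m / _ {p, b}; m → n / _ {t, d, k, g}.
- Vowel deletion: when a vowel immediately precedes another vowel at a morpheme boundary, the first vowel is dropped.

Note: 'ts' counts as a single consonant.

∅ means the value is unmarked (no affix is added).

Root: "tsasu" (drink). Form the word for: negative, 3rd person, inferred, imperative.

Attach evidentiality inferred -na → tsasuna.
Attach mood imperative -ra → tsasunara.
polarity = negative: zero marking, form stays tsasunara.
Attach person 3rd person -if → tsasunaraif.
Nasal assimilation: no change.
Apply vowel deletion: tsasunaraif → tsasunarif.

tsasunarif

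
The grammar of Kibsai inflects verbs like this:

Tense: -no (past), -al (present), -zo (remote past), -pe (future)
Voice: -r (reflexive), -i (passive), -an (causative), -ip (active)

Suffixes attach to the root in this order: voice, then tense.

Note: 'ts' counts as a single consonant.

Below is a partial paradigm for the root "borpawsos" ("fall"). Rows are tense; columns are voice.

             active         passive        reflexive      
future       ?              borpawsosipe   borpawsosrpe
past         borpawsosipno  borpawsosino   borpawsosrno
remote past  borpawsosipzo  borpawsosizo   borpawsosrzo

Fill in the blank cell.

Attach voice active -ip → borpawsosip.
Attach tense future -pe → borpawsosippe.

borpawsosippe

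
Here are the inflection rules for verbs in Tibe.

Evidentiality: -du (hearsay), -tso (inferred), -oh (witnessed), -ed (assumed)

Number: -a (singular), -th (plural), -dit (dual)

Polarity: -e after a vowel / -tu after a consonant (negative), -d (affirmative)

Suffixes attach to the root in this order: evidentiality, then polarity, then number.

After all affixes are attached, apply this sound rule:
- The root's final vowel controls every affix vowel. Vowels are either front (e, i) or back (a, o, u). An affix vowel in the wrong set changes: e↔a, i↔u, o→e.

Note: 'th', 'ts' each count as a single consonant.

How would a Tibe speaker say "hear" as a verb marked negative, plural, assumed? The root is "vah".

vahadtuth

Attach evidentiality assumed -ed → vahed.
Attach polarity negative -tu (after consonant 'd') → vahedtu.
Attach number plural -th → vahedtuth.
Apply vowel harmony: vahedtuth → vahadtuth.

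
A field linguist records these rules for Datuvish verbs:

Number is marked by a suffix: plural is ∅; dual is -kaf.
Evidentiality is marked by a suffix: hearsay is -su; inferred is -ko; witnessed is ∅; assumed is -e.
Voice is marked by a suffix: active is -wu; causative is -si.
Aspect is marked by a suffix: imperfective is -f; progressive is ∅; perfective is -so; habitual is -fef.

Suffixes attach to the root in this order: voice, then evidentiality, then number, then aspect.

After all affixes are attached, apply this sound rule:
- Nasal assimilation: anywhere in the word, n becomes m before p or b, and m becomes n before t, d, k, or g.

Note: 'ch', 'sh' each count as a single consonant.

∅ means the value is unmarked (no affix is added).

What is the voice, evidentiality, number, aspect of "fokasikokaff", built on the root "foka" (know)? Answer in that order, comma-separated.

causative, inferred, dual, imperfective

Segment: foka-si-ko-kaf-f.
voice: -si → causative.
evidentiality: -ko → inferred.
number: -kaf → dual.
aspect: -f → imperfective.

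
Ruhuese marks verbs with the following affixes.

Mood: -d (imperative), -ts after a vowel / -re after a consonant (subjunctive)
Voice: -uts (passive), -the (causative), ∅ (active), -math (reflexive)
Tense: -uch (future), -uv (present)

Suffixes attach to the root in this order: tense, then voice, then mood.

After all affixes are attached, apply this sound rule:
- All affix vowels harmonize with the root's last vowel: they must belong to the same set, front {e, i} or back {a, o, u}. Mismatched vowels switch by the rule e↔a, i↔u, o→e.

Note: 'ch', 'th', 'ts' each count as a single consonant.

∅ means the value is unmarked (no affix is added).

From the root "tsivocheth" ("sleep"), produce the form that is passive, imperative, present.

tsivochethivitsd

Attach tense present -uv → tsivochethuv.
Attach voice passive -uts → tsivochethuvuts.
Attach mood imperative -d → tsivochethuvutsd.
Apply vowel harmony: tsivochethuvutsd → tsivochethivitsd.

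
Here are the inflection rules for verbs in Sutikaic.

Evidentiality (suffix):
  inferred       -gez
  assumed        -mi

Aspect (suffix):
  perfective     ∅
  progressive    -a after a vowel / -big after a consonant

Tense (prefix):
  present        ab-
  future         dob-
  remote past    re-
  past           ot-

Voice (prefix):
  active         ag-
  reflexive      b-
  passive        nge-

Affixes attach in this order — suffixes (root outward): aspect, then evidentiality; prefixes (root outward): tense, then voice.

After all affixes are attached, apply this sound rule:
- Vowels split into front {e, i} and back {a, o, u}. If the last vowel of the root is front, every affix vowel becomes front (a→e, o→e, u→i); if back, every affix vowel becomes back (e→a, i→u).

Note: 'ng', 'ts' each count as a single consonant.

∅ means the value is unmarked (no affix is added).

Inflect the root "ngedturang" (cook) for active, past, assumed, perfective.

agotngedturangmu

aspect = perfective: zero marking, form stays ngedturang.
Attach tense past ot- → otngedturang.
Attach voice active ag- → agotngedturang.
Attach evidentiality assumed -mi → agotngedturangmi.
Apply vowel harmony: agotngedturangmi → agotngedturangmu.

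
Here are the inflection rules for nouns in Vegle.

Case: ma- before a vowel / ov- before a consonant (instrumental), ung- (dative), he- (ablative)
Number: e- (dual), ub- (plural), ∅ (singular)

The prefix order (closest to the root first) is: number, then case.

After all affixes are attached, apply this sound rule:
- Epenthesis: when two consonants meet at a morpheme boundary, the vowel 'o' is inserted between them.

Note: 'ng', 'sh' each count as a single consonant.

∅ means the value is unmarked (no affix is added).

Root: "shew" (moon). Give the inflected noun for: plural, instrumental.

mauboshew

Attach number plural ub- → ubshew.
Attach case instrumental ma- (before vowel 'u') → maubshew.
Apply epenthesis: maubshew → mauboshew.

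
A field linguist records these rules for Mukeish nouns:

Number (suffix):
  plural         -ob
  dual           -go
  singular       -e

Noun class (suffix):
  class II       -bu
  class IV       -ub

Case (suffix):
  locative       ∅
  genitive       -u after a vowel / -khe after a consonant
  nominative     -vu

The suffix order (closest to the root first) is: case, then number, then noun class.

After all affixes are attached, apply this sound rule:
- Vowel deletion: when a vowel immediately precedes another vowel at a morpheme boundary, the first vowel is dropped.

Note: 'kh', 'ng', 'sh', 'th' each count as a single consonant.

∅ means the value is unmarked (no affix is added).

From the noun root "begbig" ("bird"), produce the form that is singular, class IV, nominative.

begbigvub

Attach case nominative -vu → begbigvu.
Attach number singular -e → begbigvue.
Attach noun class class IV -ub → begbigvueub.
Apply vowel deletion: begbigvueub → begbigvub.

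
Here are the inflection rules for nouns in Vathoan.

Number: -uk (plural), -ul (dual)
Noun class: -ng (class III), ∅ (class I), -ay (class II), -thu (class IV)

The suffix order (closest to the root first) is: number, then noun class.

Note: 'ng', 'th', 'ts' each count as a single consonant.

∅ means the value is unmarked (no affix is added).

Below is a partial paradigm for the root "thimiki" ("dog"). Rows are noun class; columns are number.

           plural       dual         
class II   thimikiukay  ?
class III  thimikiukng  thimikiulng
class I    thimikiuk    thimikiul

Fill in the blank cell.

thimikiulay

Attach number dual -ul → thimikiul.
Attach noun class class II -ay → thimikiulay.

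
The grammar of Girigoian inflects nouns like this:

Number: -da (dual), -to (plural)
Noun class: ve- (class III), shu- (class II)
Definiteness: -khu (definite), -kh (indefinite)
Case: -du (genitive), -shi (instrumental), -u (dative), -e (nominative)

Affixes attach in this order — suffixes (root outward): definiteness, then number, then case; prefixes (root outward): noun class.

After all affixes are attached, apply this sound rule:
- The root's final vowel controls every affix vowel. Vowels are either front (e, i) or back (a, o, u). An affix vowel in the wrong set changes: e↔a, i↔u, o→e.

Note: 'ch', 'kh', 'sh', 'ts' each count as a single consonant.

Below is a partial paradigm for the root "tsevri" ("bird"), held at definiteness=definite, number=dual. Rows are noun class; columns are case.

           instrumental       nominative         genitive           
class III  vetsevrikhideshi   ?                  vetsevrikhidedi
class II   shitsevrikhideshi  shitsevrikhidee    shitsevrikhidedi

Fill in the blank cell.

Attach noun class class III ve- → vetsevri.
Attach definiteness definite -khu → vetsevrikhu.
Attach number dual -da → vetsevrikhuda.
Attach case nominative -e → vetsevrikhudae.
Apply vowel harmony: vetsevrikhudae → vetsevrikhidee.

vetsevrikhidee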